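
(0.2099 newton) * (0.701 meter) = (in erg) 1.471e+06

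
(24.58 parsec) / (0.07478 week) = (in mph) 3.751e+13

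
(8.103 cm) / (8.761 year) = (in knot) 5.701e-10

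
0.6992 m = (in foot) 2.294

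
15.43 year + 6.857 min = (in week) 804.6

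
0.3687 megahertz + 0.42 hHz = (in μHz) 3.687e+11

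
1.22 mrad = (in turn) 0.0001942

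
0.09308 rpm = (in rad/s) 0.009747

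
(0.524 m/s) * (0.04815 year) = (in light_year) 8.41e-11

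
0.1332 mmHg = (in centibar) 0.01776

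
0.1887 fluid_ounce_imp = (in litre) 0.005362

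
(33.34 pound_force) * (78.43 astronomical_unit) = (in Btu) 1.649e+12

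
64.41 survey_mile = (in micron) 1.037e+11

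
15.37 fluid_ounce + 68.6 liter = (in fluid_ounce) 2335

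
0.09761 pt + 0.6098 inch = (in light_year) 1.641e-18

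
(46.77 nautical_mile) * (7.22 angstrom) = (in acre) 1.545e-08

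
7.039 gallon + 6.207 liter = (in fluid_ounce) 1111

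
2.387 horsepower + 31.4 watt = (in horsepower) 2.429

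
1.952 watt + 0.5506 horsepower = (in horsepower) 0.5532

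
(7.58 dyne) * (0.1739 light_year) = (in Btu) 1.182e+08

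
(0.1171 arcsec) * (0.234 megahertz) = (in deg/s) 7.611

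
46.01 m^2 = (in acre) 0.01137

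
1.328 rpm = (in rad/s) 0.1391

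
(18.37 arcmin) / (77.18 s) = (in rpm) 0.0006612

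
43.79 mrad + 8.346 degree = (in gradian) 12.06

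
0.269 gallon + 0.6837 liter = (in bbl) 0.01071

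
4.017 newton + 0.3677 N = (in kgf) 0.4471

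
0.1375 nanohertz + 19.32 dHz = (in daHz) 0.1932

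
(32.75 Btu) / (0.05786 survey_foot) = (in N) 1.959e+06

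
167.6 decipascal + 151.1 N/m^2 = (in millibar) 1.679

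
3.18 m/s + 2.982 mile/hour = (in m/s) 4.513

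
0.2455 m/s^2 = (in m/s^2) 0.2455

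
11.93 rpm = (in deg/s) 71.58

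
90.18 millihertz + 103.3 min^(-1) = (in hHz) 0.01812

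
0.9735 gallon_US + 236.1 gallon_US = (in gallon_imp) 197.4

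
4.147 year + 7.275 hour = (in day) 1514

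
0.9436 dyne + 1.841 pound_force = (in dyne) 8.189e+05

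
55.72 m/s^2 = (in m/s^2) 55.72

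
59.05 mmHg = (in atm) 0.0777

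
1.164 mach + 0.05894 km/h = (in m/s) 396.4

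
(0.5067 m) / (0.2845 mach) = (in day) 6.054e-08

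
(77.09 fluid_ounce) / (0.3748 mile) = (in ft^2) 4.068e-05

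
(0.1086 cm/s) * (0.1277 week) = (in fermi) 8.387e+16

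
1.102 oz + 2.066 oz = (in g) 89.81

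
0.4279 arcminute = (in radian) 0.0001245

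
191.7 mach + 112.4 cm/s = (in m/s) 6.527e+04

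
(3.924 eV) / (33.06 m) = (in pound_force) 4.275e-21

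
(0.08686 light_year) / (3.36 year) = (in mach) 2.278e+04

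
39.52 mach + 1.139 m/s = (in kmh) 4.845e+04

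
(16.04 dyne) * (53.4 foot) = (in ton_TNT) 6.24e-13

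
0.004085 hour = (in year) 4.663e-07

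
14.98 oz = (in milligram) 4.247e+05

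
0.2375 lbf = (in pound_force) 0.2375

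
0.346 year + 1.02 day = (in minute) 1.833e+05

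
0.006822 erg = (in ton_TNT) 1.63e-19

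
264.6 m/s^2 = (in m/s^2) 264.6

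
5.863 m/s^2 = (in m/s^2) 5.863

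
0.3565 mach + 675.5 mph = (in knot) 823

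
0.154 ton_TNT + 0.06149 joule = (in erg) 6.443e+15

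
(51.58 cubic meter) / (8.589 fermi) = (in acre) 1.484e+12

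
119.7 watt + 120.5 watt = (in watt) 240.2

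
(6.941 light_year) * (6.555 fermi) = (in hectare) 0.04304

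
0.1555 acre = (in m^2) 629.3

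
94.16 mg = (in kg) 9.416e-05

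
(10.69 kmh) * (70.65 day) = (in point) 5.138e+10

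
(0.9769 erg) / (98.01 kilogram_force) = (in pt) 2.881e-07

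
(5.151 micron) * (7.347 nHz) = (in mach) 1.111e-16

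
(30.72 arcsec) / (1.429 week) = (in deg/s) 9.874e-09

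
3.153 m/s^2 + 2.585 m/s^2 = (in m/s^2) 5.738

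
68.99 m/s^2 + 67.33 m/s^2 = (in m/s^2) 136.3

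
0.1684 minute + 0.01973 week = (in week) 0.01975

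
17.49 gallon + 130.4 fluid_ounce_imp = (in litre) 69.91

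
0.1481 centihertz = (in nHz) 1.481e+06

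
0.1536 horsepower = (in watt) 114.5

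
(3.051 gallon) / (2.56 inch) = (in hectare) 1.776e-05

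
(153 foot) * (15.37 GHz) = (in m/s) 7.168e+11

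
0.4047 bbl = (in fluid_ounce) 2176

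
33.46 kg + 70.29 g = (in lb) 73.92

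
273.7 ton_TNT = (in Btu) 1.085e+09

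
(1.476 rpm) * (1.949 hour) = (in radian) 1084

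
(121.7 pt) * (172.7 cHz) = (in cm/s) 7.415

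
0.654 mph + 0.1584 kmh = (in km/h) 1.211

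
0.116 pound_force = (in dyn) 5.16e+04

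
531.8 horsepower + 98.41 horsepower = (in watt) 4.699e+05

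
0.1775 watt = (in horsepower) 0.000238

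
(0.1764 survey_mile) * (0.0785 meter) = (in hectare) 0.002229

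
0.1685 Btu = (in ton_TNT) 4.249e-08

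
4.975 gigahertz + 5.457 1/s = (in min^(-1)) 2.985e+11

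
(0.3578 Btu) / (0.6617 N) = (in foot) 1872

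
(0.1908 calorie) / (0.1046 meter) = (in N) 7.632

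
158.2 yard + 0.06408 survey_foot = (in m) 144.7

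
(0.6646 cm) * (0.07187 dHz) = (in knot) 9.285e-05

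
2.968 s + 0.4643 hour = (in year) 5.31e-05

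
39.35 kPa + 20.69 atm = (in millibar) 2.136e+04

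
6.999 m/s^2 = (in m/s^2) 6.999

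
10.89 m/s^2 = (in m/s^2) 10.89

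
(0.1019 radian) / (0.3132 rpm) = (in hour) 0.000863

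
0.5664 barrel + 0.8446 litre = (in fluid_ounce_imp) 3199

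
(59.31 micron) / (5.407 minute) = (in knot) 3.554e-07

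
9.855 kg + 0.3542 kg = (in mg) 1.021e+07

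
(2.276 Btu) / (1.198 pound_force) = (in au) 3.012e-09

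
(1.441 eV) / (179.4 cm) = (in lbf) 2.893e-20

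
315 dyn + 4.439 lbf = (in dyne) 1.975e+06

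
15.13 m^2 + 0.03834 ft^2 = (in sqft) 162.9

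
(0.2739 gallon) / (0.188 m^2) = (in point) 15.63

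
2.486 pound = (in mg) 1.128e+06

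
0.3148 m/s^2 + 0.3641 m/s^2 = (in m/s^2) 0.6789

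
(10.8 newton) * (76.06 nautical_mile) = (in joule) 1.521e+06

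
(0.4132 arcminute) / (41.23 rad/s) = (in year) 9.244e-14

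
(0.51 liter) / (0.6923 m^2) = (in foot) 0.002417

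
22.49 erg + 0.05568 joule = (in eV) 3.475e+17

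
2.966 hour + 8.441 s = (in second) 1.069e+04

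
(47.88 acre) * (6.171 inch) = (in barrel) 1.91e+05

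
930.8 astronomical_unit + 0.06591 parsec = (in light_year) 0.2297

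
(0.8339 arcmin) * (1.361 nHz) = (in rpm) 3.153e-12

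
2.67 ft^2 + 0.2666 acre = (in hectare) 0.1079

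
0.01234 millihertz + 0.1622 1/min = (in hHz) 2.716e-05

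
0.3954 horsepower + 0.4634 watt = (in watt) 295.3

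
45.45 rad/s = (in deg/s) 2604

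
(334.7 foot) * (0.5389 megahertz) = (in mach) 1.615e+05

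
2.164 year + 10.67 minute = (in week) 112.8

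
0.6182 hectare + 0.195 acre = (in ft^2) 7.504e+04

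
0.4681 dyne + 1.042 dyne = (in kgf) 1.54e-06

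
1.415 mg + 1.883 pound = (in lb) 1.883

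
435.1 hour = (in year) 0.04967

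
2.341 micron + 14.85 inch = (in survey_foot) 1.238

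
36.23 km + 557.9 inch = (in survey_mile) 22.52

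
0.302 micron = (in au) 2.019e-18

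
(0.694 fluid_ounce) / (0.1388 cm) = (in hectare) 1.479e-06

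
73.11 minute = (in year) 0.0001391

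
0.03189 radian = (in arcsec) 6578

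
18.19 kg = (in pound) 40.1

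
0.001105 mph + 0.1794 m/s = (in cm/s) 17.99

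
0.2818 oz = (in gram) 7.989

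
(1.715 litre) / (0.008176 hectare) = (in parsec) 6.798e-22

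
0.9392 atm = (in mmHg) 713.8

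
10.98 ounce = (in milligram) 3.113e+05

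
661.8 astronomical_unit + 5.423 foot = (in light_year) 0.01046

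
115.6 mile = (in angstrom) 1.86e+15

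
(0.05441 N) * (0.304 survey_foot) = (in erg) 5.042e+04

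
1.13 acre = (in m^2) 4573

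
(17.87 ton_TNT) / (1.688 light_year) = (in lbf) 1.053e-06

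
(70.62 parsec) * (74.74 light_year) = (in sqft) 1.659e+37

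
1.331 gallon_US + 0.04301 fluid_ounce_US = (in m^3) 0.00504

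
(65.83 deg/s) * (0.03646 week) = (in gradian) 1.613e+06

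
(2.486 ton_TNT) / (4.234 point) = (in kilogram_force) 7.101e+11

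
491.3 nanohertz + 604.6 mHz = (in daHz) 0.06046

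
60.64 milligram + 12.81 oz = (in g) 363.2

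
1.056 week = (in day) 7.392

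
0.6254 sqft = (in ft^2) 0.6254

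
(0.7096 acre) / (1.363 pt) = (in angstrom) 5.972e+16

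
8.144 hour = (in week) 0.04848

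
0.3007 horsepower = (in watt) 224.2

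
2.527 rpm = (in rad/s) 0.2646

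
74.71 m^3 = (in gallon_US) 1.974e+04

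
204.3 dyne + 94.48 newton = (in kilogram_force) 9.634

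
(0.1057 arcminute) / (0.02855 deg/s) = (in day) 7.142e-07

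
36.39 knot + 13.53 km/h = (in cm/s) 2248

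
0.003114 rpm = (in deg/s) 0.01868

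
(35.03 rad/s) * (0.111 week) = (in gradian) 1.497e+08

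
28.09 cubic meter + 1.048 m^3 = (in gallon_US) 7697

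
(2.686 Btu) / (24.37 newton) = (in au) 7.773e-10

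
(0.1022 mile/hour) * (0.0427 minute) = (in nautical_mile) 6.32e-05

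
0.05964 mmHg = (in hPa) 0.07951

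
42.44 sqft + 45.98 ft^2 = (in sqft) 88.42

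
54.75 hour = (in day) 2.281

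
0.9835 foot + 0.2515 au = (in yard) 4.115e+10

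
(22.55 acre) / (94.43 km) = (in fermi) 9.664e+14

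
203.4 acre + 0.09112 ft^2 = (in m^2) 8.231e+05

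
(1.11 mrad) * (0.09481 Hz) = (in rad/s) 0.0001052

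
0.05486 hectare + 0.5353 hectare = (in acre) 1.458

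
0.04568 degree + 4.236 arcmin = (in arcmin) 6.977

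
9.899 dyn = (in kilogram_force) 1.009e-05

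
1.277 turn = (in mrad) 8024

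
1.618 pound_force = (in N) 7.197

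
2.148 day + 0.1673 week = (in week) 0.4742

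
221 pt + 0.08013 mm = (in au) 5.217e-13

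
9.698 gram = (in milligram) 9698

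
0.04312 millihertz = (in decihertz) 0.0004312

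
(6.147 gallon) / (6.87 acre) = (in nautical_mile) 4.519e-10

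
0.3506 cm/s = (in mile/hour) 0.007843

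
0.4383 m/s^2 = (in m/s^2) 0.4383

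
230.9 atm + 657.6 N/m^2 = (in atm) 230.9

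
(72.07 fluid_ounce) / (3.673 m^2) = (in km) 5.803e-07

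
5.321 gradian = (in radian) 0.08358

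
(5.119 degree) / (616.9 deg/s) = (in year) 2.631e-10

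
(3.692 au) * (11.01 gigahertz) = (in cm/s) 6.081e+23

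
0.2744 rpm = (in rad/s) 0.02874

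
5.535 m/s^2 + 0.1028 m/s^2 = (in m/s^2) 5.638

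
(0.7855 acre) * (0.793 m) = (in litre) 2.521e+06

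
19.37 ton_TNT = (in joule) 8.104e+10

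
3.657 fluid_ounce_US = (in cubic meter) 0.0001082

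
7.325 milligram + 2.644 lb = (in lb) 2.644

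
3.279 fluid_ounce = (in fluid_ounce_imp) 3.413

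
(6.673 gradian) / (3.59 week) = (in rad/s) 4.828e-08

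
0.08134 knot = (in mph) 0.0936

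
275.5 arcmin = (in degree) 4.592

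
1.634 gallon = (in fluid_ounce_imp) 217.7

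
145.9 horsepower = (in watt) 1.088e+05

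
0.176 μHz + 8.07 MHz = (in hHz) 8.07e+04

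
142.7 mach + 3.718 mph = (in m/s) 4.859e+04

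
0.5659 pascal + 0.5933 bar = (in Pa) 5.933e+04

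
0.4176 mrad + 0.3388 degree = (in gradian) 0.403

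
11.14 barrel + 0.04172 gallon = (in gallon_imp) 389.6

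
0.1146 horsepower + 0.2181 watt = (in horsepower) 0.1149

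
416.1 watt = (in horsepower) 0.558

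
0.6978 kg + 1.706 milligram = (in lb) 1.538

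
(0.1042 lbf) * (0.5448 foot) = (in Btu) 7.295e-05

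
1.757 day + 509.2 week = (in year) 9.77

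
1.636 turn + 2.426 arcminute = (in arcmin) 3.534e+04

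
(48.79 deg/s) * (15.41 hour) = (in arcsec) 9.744e+09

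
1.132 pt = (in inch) 0.01572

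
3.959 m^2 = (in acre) 0.0009783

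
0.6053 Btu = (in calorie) 152.6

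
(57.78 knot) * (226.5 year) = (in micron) 2.123e+17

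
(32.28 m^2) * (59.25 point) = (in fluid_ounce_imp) 2.375e+04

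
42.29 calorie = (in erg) 1.769e+09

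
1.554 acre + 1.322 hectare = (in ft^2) 2.1e+05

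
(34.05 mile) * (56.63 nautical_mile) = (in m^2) 5.747e+09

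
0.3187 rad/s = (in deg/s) 18.26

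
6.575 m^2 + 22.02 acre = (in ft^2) 9.593e+05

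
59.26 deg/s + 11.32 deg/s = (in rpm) 11.76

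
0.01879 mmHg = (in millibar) 0.02505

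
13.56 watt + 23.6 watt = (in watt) 37.16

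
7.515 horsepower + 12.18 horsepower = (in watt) 1.469e+04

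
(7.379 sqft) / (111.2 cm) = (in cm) 61.65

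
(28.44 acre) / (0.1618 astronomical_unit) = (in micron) 4.755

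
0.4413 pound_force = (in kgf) 0.2002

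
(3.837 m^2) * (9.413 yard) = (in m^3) 33.03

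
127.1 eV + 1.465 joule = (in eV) 9.144e+18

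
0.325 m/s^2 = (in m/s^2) 0.325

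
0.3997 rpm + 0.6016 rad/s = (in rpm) 6.145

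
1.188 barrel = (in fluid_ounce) 6387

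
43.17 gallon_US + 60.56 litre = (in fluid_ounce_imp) 7883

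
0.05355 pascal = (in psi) 7.767e-06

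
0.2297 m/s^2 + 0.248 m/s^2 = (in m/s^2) 0.4777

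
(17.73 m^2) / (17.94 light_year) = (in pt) 2.961e-13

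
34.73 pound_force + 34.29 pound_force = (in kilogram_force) 31.31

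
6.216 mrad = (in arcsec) 1282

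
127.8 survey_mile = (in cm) 2.057e+07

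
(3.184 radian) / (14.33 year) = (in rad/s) 7.046e-09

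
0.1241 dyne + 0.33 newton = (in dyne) 3.3e+04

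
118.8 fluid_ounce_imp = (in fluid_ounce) 114.1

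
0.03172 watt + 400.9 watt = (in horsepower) 0.5377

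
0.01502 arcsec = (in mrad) 7.282e-05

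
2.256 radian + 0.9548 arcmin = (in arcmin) 7757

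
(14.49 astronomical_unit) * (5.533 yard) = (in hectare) 1.097e+09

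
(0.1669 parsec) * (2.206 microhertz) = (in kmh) 4.09e+10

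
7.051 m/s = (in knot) 13.71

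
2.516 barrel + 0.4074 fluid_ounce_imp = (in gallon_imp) 87.99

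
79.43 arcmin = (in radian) 0.02311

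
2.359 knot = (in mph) 2.715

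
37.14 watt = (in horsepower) 0.04981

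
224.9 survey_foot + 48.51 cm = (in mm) 6.903e+04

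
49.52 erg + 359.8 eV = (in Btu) 4.694e-09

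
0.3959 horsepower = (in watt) 295.2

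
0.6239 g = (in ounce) 0.02201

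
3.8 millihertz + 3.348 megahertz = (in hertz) 3.348e+06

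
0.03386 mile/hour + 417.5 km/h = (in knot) 225.5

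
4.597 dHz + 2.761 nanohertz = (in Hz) 0.4597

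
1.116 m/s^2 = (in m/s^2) 1.116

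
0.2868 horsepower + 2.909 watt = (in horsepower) 0.2907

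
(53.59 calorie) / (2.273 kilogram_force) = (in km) 0.01006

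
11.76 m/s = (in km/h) 42.34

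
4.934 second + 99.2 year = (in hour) 8.69e+05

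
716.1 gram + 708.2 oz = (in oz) 733.5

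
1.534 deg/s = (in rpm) 0.2557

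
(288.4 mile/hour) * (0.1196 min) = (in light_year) 9.779e-14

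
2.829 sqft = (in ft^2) 2.829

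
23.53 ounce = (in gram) 667.1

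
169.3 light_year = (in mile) 9.953e+14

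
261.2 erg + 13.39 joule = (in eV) 8.357e+19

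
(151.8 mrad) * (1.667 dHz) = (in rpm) 0.2416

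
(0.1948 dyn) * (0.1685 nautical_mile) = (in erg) 6079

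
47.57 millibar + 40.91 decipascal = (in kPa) 4.761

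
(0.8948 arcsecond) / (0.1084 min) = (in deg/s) 3.822e-05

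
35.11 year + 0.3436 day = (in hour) 3.076e+05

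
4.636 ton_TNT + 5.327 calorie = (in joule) 1.94e+10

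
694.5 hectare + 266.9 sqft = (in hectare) 694.5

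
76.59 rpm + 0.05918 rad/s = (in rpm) 77.16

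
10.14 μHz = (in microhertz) 10.14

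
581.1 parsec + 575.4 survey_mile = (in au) 1.199e+08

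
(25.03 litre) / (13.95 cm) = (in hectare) 1.794e-05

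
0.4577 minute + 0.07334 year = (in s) 2.313e+06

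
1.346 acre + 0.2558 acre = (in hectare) 0.6482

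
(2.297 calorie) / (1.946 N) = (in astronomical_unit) 3.301e-11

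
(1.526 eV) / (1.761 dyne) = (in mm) 1.388e-11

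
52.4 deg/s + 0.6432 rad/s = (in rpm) 14.88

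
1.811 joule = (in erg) 1.811e+07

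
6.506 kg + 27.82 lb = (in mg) 1.912e+07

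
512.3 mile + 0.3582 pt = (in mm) 8.245e+08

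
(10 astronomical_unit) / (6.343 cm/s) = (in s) 2.358e+13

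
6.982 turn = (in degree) 2514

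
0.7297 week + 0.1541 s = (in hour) 122.6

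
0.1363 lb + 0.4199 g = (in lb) 0.1372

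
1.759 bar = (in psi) 25.51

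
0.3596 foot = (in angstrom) 1.096e+09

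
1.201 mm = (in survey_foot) 0.00394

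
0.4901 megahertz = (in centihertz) 4.901e+07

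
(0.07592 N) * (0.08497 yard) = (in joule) 0.005899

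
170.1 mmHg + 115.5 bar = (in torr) 8.68e+04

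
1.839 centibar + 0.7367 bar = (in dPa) 7.551e+05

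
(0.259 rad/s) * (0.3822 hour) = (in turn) 56.72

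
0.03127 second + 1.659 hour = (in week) 0.009875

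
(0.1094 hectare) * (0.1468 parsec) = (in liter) 4.956e+21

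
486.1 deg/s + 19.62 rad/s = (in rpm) 268.4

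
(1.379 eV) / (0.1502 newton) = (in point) 4.17e-15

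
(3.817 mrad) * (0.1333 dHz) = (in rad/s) 5.088e-05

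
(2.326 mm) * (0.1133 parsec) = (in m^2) 8.132e+12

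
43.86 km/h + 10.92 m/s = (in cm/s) 2310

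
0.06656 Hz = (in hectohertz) 0.0006656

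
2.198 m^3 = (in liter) 2198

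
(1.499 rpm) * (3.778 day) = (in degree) 2.936e+06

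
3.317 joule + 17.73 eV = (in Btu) 0.003144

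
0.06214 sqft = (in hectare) 5.773e-07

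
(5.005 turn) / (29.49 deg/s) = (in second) 61.1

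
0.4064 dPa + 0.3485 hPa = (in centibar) 0.03489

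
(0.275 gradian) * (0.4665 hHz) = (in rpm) 1.924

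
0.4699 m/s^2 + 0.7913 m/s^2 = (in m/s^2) 1.261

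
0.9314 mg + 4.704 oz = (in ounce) 4.704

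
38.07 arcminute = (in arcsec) 2284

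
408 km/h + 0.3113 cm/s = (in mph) 253.5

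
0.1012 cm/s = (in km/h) 0.003643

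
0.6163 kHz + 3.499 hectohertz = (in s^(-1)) 966.2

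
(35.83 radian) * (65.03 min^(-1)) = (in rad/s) 38.83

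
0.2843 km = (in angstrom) 2.843e+12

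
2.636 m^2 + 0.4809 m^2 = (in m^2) 3.117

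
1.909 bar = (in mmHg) 1432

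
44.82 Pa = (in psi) 0.006501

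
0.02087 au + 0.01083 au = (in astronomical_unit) 0.0317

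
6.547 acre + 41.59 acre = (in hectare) 19.48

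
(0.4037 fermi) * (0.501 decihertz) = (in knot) 3.931e-17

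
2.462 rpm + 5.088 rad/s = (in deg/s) 306.3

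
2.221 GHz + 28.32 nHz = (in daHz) 2.221e+08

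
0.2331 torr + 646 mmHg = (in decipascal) 8.616e+05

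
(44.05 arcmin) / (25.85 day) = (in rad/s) 5.737e-09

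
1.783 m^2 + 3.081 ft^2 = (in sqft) 22.27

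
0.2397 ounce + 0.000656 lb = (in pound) 0.01564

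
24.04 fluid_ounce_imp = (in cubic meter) 0.0006831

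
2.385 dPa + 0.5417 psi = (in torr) 28.02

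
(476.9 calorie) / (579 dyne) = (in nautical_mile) 186.1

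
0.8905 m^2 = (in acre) 0.00022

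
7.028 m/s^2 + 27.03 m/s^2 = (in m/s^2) 34.06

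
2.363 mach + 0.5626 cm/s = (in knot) 1564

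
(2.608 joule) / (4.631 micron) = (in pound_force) 1.266e+05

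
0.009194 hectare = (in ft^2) 989.6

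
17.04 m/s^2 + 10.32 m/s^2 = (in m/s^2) 27.36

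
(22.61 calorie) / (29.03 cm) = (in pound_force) 73.26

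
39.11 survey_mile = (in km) 62.94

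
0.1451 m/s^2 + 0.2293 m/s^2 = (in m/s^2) 0.3744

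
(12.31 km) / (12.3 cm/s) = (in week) 0.1655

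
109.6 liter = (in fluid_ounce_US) 3706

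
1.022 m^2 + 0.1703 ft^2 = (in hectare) 0.0001038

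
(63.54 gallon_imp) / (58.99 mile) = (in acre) 7.519e-10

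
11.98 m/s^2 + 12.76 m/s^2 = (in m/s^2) 24.74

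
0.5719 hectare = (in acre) 1.413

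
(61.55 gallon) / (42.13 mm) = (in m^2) 5.53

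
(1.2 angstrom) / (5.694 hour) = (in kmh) 2.107e-14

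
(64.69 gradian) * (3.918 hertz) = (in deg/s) 228.1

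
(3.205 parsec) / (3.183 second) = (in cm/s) 3.107e+18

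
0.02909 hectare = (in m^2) 290.9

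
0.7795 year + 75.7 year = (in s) 2.412e+09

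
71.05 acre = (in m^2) 2.875e+05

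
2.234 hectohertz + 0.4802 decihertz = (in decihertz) 2234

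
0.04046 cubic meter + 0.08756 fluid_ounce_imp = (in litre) 40.46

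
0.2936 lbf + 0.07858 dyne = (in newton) 1.306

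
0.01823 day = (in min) 26.25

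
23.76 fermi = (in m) 2.376e-14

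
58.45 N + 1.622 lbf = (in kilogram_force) 6.696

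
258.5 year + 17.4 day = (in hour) 2.265e+06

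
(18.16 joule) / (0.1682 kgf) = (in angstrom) 1.101e+11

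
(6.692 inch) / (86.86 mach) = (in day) 6.652e-11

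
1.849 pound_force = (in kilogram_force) 0.8387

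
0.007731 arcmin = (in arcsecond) 0.4639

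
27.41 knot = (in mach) 0.04141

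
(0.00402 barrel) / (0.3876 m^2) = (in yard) 0.001803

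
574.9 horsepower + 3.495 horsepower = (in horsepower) 578.4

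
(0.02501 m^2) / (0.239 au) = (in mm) 6.995e-10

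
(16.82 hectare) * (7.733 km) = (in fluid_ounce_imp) 4.578e+13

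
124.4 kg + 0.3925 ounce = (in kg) 124.4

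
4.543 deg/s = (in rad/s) 0.07929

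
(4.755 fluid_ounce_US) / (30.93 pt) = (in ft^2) 0.1387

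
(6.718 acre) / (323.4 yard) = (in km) 0.09194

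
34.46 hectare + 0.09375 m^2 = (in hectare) 34.46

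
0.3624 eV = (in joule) 5.806e-20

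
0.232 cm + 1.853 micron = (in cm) 0.2322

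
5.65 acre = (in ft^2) 2.461e+05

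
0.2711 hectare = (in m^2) 2711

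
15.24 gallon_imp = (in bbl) 0.4358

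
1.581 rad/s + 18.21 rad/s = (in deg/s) 1134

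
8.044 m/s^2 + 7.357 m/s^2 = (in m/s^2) 15.4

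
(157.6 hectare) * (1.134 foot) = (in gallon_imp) 1.198e+08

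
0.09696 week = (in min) 977.4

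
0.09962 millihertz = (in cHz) 0.009962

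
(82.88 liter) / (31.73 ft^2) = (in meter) 0.02812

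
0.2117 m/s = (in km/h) 0.7621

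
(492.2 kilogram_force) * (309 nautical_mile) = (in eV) 1.724e+28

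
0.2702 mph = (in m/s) 0.1208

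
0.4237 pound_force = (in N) 1.885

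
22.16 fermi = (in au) 1.481e-25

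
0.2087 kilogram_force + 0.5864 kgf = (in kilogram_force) 0.7951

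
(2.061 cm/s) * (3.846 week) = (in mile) 29.79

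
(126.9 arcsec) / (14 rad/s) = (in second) 4.394e-05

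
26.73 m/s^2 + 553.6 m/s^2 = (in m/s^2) 580.3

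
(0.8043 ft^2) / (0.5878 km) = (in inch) 0.005005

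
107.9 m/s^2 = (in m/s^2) 107.9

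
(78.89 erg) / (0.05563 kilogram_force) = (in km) 1.446e-08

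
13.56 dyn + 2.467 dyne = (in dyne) 16.03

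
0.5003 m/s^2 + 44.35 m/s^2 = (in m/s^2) 44.85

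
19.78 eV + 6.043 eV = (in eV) 25.82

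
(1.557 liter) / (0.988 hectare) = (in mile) 9.792e-11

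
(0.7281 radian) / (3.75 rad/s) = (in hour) 5.393e-05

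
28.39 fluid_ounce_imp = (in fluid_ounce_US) 27.28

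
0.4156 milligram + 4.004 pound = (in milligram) 1.816e+06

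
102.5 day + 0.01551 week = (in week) 14.66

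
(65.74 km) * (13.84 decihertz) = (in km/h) 3.275e+05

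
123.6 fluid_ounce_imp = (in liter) 3.512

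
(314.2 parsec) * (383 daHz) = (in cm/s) 3.713e+24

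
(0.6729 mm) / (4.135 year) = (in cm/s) 5.16e-10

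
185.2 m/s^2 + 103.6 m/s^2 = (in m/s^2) 288.8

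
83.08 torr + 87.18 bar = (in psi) 1266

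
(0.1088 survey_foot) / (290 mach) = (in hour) 9.329e-11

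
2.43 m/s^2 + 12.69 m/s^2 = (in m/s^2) 15.12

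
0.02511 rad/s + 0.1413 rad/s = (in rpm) 1.589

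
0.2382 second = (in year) 7.553e-09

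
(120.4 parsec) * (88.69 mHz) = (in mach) 9.677e+14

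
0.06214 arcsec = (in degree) 1.726e-05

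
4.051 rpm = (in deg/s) 24.31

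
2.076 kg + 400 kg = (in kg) 402.1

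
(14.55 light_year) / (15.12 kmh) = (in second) 3.277e+16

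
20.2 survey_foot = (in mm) 6157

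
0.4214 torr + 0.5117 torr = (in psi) 0.01804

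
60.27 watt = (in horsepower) 0.08082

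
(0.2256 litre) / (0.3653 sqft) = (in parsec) 2.154e-19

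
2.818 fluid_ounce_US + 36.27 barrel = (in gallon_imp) 1268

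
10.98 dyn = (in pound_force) 2.468e-05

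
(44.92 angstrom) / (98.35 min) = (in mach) 2.236e-15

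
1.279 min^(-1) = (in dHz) 0.2132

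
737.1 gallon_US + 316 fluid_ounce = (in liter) 2800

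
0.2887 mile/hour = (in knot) 0.2509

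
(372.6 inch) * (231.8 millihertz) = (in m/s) 2.194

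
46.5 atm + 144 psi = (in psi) 827.4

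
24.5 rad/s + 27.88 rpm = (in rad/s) 27.42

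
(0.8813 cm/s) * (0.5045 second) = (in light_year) 4.7e-19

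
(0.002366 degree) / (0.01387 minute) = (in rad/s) 4.962e-05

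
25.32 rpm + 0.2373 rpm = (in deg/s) 153.3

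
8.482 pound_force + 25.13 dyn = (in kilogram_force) 3.847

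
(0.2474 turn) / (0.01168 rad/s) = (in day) 0.00154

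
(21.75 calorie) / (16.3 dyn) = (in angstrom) 5.583e+15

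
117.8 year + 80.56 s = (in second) 3.715e+09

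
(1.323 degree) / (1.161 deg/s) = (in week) 1.884e-06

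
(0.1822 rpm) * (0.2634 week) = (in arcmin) 1.045e+07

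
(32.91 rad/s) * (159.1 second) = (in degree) 3e+05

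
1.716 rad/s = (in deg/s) 98.32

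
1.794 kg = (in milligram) 1.794e+06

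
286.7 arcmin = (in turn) 0.01327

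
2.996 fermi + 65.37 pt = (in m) 0.02306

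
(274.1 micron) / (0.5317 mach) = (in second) 1.514e-06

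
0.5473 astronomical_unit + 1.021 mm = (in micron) 8.187e+16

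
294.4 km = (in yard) 3.22e+05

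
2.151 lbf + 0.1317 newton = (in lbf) 2.181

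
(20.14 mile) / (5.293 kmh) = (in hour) 6.124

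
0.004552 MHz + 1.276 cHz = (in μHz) 4.552e+09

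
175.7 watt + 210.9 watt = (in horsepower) 0.5184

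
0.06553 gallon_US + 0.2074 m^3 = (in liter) 207.6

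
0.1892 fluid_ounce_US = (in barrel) 3.519e-05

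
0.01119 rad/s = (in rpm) 0.1069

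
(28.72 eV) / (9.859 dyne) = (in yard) 5.104e-14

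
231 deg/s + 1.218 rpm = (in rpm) 39.72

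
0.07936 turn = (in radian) 0.4986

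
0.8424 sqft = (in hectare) 7.826e-06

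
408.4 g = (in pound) 0.9004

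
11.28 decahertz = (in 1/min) 6768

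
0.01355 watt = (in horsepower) 1.817e-05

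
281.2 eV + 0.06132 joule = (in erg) 6.132e+05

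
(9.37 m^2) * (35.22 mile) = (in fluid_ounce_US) 1.796e+10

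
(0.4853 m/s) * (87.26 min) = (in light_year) 2.686e-13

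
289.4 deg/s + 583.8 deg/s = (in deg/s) 873.2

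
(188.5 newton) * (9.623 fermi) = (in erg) 1.814e-05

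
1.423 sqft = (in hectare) 1.322e-05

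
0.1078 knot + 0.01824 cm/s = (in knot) 0.1082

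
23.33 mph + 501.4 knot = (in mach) 0.7882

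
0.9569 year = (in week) 49.9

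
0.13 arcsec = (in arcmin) 0.002167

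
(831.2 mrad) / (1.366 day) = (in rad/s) 7.043e-06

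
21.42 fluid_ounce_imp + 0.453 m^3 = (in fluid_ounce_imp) 1.596e+04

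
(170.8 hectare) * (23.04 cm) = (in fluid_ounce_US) 1.331e+10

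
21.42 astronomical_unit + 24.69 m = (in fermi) 3.204e+27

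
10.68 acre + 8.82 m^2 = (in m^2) 4.323e+04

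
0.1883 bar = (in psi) 2.731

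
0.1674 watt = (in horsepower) 0.0002245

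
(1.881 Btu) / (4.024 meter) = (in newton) 493.2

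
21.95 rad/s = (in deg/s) 1258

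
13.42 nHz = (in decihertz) 1.342e-07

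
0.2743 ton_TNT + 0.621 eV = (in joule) 1.148e+09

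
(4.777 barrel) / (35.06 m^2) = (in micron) 2.166e+04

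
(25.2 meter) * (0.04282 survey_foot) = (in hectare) 3.289e-05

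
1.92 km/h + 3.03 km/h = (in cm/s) 137.5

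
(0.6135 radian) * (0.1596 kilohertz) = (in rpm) 935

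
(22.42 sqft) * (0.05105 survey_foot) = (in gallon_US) 8.562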